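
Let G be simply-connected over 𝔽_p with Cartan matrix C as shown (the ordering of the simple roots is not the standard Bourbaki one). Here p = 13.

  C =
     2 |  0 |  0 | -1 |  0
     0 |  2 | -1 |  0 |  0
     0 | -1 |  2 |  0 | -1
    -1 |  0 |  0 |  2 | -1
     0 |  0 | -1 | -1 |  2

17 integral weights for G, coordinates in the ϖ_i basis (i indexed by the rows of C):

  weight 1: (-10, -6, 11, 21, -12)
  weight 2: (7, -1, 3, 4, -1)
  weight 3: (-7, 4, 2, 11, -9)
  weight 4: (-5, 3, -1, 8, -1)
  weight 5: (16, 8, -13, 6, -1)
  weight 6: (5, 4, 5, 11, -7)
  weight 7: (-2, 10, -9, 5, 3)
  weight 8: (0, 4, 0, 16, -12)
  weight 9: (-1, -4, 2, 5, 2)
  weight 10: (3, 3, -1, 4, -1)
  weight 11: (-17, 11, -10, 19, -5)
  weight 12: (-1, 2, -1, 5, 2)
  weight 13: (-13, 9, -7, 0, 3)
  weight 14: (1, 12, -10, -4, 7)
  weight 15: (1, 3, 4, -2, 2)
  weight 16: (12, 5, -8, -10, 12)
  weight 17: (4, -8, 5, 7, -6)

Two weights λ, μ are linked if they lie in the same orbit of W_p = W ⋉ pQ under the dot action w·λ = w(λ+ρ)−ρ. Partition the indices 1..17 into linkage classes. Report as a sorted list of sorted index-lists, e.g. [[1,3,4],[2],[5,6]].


Type A_5, rank 5, |W|=720; reorder rows/cols to standard.

W_13-reps of the 17 weights in Ā_13 (same 5-coord order as C):

  λ_1+ρ ↦ (1, 4, 5, 1, 2) · λ_2+ρ ↦ (4, 4, 0, 5, 0) · λ_3+ρ ↦ (4, 0, 5, 2, 1) · λ_4+ρ ↦ (4, 4, 0, 5, 0) · λ_5+ρ ↦ (1, 3, 4, 1, 4) · λ_6+ρ ↦ (4, 0, 5, 2, 1) · λ_7+ρ ↦ (1, 3, 4, 1, 4) · λ_8+ρ ↦ (4, 0, 5, 2, 1) · λ_9+ρ ↦ (0, 3, 0, 6, 3) · λ_10+ρ ↦ (4, 4, 0, 5, 0) · λ_11+ρ ↦ (0, 3, 0, 6, 3) · λ_12+ρ ↦ (0, 3, 0, 6, 3) · λ_13+ρ ↦ (1, 3, 4, 1, 4) · λ_14+ρ ↦ (1, 4, 5, 1, 2) · λ_15+ρ ↦ (1, 4, 5, 1, 2) · λ_16+ρ ↦ (0, 3, 0, 6, 3) · λ_17+ρ ↦ (4, 0, 5, 2, 1)

Linkage partition of the 17 weights (5 classes, p=13):

[[1, 14, 15], [2, 4, 10], [3, 6, 8, 17], [5, 7, 13], [9, 11, 12, 16]]


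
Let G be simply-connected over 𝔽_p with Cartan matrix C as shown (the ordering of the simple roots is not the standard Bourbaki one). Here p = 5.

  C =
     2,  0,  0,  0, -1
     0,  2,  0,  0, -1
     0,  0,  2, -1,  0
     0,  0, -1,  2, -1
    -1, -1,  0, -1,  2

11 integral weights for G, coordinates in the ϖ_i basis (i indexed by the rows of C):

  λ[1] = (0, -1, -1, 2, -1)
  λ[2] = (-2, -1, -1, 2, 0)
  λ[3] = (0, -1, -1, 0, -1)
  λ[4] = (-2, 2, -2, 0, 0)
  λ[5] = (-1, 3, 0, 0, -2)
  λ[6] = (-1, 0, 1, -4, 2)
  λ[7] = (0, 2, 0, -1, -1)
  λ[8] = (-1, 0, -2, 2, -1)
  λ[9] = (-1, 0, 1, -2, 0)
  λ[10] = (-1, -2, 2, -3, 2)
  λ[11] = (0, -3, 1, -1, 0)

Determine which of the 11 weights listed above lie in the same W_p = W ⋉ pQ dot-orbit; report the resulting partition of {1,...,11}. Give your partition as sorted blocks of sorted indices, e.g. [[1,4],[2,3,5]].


Type D_5, rank 5, |W|=1920; reorder rows/cols to standard.

λ_j+ρ reflected into Ā_5 (⟨·,θ^∨⟩≤5); 5-tuples as given:

  λ_1+ρ ↦ (1, 0, 0, 1, 0) · λ_2+ρ ↦ (1, 0, 0, 1, 0) · λ_3+ρ ↦ (1, 0, 0, 1, 0) · λ_4+ρ ↦ (1, 3, 1, 0, 0) · λ_5+ρ ↦ (1, 3, 1, 0, 0) · λ_6+ρ ↦ (0, 1, 1, 1, 0) · λ_7+ρ ↦ (1, 3, 1, 0, 0) · λ_8+ρ ↦ (0, 1, 1, 1, 0) · λ_9+ρ ↦ (0, 1, 1, 1, 0) · λ_10+ρ ↦ (0, 1, 1, 1, 0) · λ_11+ρ ↦ (0, 1, 1, 1, 0)

3 distinct reps among the 11 weights ⇒ 3 W_5-linkage classes:

[[1, 2, 3], [4, 5, 7], [6, 8, 9, 10, 11]]


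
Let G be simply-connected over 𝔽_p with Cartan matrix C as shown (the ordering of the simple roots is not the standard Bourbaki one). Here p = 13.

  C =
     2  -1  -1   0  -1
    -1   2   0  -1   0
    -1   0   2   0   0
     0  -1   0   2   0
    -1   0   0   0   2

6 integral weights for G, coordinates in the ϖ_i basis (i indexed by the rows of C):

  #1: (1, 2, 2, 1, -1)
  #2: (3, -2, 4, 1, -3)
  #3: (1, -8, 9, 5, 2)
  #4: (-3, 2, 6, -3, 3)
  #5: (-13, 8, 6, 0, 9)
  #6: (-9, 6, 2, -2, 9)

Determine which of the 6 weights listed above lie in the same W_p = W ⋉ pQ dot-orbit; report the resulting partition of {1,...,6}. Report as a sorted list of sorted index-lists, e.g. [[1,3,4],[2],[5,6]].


D_5 Cartan matrix, 5 simple roots permuted; ρ=(1,1,1,1,1).

Folding the 6 weights λ_j+ρ into Ā_13 (reps in the given 5-coord order):

  1: (2, 1, 3, 2, 0)
  2: (1, 1, 5, 1, 2)
  3: (1, 1, 5, 1, 2)
  4: (1, 1, 5, 1, 2)
  5: (1, 1, 5, 1, 2)
  6: (1, 1, 5, 1, 2)

Grouping the 6 weights by Ā_13-representative: 2 linkage classes.

[[1], [2, 3, 4, 5, 6]]


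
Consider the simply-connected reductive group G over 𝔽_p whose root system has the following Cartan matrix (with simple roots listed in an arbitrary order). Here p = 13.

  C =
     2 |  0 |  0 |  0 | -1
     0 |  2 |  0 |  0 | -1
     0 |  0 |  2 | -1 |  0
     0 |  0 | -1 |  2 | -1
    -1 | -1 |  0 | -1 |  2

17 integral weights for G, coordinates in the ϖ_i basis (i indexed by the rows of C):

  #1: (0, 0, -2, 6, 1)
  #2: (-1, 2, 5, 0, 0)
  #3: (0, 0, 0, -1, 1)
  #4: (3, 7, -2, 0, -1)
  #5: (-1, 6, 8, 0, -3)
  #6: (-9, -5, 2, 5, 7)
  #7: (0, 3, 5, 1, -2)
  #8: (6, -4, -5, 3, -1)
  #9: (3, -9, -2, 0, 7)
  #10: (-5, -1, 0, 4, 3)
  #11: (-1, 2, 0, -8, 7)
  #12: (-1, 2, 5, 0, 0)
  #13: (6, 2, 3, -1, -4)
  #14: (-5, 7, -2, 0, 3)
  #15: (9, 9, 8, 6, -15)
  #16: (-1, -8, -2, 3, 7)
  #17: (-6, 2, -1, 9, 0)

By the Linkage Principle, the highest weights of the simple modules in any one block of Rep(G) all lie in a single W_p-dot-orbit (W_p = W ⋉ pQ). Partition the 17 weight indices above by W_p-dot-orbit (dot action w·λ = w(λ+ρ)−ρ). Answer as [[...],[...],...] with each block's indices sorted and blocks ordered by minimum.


Type D_5, rank 5, |W|=1920; reorder rows/cols to standard.

Alcove-folded reps (p=13, 17 weights, presented ϖ-order):

  λ_1 → (1, 1, 1, 0, 2) · λ_2 → (0, 3, 6, 1, 1) · λ_3 → (1, 1, 1, 0, 2) · λ_4 → (4, 8, 1, 0, 0) · λ_5 → (0, 3, 6, 1, 1) · λ_6 → (4, 0, 1, 3, 0) · λ_7 → (0, 3, 6, 1, 1) · λ_8 → (4, 0, 1, 3, 0) · λ_9 → (4, 8, 1, 0, 0) · λ_10 → (4, 0, 1, 3, 0) · λ_11 → (0, 3, 6, 1, 1) · λ_12 → (0, 3, 6, 1, 1) · λ_13 → (4, 0, 1, 3, 0) · λ_14 → (4, 8, 1, 0, 0) · λ_15 → (1, 1, 1, 0, 2) · λ_16 → (0, 7, 1, 0, 1) · λ_17 → (1, 1, 1, 0, 2)

Grouping the 17 weights by Ā_13-representative: 5 linkage classes.

[[1, 3, 15, 17], [2, 5, 7, 11, 12], [4, 9, 14], [6, 8, 10, 13], [16]]


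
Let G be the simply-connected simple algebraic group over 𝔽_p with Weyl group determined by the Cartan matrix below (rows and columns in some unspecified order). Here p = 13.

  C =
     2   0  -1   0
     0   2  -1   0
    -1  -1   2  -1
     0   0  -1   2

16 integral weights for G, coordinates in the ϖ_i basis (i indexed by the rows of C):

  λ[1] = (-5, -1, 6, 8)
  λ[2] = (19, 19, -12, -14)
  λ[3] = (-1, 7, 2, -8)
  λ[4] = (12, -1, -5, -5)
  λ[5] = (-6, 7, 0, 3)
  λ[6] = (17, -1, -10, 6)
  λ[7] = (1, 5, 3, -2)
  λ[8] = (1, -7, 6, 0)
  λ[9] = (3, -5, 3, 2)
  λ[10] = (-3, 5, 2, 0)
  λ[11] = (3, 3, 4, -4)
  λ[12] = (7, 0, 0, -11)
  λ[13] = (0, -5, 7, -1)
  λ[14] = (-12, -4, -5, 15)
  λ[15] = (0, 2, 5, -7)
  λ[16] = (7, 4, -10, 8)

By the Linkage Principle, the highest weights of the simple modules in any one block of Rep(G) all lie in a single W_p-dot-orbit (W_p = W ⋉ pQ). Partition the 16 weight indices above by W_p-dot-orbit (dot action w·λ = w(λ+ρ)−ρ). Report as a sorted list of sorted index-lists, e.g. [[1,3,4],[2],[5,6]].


Type D_4, rank 4, |W|=192; reorder rows/cols to standard.

Ā_13 reps of the 16 weights (D_4, coords as presented):

  λ_1+ρ ↦ (1, 3, 0, 6) · λ_2+ρ ↦ (4, 4, 0, 3) · λ_3+ρ ↦ (4, 4, 0, 3) · λ_4+ρ ↦ (1, 4, 4, 0) · λ_5+ρ ↦ (1, 4, 4, 0) · λ_6+ρ ↦ (4, 4, 0, 3) · λ_7+ρ ↦ (2, 6, 1, 1) · λ_8+ρ ↦ (2, 6, 1, 1) · λ_9+ρ ↦ (4, 4, 0, 3) · λ_10+ρ ↦ (2, 6, 1, 1) · λ_11+ρ ↦ (4, 4, 0, 3) · λ_12+ρ ↦ (1, 8, 0, 1) · λ_13+ρ ↦ (1, 4, 4, 0) · λ_14+ρ ↦ (2, 6, 1, 1) · λ_15+ρ ↦ (1, 3, 0, 6) · λ_16+ρ ↦ (1, 4, 4, 0)

The 16 indices split into 5 linkage classes (same alcove rep ⇔ same W_13-dot-orbit):

[[1, 15], [2, 3, 6, 9, 11], [4, 5, 13, 16], [7, 8, 10, 14], [12]]


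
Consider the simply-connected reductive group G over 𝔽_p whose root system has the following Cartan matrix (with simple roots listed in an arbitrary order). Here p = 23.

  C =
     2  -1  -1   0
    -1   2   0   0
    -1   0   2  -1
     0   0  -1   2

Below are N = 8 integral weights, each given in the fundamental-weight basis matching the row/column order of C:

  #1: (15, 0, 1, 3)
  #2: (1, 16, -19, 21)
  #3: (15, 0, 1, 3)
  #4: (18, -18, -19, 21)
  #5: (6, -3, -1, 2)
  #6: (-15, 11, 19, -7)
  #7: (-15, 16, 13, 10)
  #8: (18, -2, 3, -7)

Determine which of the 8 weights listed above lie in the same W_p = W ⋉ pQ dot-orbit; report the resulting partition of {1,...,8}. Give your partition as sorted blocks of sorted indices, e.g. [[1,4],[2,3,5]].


Type A_4, rank 4, |W|=120; reorder rows/cols to standard.

Folding the 8 weights λ_j+ρ into Ā_23 (reps in the given 4-coord order):

  λ_1 → (16, 1, 2, 4)
  λ_2 → (16, 1, 2, 4)
  λ_3 → (16, 1, 2, 4)
  λ_4 → (16, 1, 2, 4)
  λ_5 → (5, 2, 0, 3)
  λ_6 → (12, 2, 0, 6)
  λ_7 → (12, 2, 0, 6)
  λ_8 → (16, 1, 2, 4)

Linkage partition of the 8 weights (3 classes, p=23):

[[1, 2, 3, 4, 8], [5], [6, 7]]


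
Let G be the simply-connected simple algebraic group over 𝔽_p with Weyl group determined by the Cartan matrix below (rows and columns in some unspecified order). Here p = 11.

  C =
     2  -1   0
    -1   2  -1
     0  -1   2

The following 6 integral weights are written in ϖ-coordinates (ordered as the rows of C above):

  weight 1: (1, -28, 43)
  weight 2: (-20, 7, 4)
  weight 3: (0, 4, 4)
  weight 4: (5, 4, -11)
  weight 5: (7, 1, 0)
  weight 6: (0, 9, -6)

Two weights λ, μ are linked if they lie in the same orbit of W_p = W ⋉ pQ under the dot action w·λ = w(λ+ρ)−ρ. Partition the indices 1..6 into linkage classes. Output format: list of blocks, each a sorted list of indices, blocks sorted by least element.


Root system A_3: the 3×3 matrix C matches after relabeling.

Ā_11 reps of the 6 weights (A_3, coords as presented):

  [1] (0, 3, 2)
  [2] (0, 3, 2)
  [3] (1, 5, 5)
  [4] (1, 5, 5)
  [5] (8, 2, 1)
  [6] (1, 5, 5)

Partition of {1..6} into 3 W_11-dot-orbits:

[[1, 2], [3, 4, 6], [5]]


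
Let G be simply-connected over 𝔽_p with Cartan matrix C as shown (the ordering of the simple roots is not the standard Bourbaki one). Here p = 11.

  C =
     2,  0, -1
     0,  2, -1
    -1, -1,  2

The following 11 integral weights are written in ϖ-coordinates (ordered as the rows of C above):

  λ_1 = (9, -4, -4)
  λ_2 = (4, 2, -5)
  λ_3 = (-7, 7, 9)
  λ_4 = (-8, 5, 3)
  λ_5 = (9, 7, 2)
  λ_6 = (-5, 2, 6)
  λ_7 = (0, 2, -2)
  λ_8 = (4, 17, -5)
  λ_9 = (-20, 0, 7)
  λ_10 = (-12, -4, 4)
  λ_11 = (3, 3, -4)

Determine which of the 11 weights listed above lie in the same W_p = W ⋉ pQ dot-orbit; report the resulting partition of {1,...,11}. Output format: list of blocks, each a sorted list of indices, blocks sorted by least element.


Cartan matrix: type A_3 (|W|=24); un-permuting the 3 rows.

Folding the 11 weights λ_j+ρ into Ā_11 (reps in the given 3-coord order):

  λ_1+ρ ↦ (4, 3, 3)
  λ_2+ρ ↦ (1, 1, 3)
  λ_3+ρ ↦ (1, 1, 3)
  λ_4+ρ ↦ (4, 3, 3)
  λ_5+ρ ↦ (0, 2, 1)
  λ_6+ρ ↦ (4, 3, 3)
  λ_7+ρ ↦ (0, 2, 1)
  λ_8+ρ ↦ (4, 3, 3)
  λ_9+ρ ↦ (0, 2, 1)
  λ_10+ρ ↦ (2, 6, 3)
  λ_11+ρ ↦ (1, 1, 3)

Partition of {1..11} into 4 W_11-dot-orbits:

[[1, 4, 6, 8], [2, 3, 11], [5, 7, 9], [10]]


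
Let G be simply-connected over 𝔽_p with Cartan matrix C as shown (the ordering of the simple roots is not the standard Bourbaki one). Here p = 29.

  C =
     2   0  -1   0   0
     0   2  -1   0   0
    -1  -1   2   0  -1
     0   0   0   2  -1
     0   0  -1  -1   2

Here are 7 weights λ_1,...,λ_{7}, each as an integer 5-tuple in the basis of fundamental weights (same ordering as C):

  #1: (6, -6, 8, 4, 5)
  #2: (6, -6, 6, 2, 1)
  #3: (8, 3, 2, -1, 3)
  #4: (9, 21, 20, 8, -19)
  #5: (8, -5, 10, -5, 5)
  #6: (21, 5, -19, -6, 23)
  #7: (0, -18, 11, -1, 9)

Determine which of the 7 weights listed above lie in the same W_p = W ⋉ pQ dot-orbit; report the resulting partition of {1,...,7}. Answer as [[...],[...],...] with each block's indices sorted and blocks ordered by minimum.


D_5 Cartan matrix, 5 simple roots permuted; ρ=(1,1,1,1,1).

Alcove-folded reps (p=29, 7 weights, presented ϖ-order):

  λ_1+ρ ↦ (7, 5, 2, 3, 2) · λ_2+ρ ↦ (7, 5, 2, 3, 2) · λ_3+ρ ↦ (9, 4, 3, 0, 4) · λ_4+ρ ↦ (7, 5, 2, 3, 2) · λ_5+ρ ↦ (9, 4, 3, 0, 4) · λ_6+ρ ↦ (4, 12, 1, 0, 5) · λ_7+ρ ↦ (4, 12, 1, 0, 5)

Linkage partition of the 7 weights (3 classes, p=29):

[[1, 2, 4], [3, 5], [6, 7]]


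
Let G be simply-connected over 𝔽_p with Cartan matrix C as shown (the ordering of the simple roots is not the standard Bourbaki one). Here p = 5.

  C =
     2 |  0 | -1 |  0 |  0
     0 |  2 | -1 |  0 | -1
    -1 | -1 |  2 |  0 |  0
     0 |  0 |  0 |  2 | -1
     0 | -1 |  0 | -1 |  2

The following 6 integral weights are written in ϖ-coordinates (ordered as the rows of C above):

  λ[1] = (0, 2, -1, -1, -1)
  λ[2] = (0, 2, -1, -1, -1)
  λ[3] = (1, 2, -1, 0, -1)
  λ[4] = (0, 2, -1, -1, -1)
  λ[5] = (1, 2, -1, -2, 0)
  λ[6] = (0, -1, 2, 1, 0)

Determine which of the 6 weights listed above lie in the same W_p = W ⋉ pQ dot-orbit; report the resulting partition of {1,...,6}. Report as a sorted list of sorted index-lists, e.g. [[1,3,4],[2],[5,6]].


Cartan matrix: type A_5 (|W|=720); un-permuting the 5 rows.

Folding the 6 weights λ_j+ρ into Ā_5 (reps in the given 5-coord order):

  λ_1 → (1, 3, 0, 0, 0)
  λ_2 → (1, 3, 0, 0, 0)
  λ_3 → (1, 3, 0, 0, 0)
  λ_4 → (1, 3, 0, 0, 0)
  λ_5 → (1, 3, 0, 0, 0)
  λ_6 → (1, 0, 2, 0, 1)

2 distinct reps among the 6 weights ⇒ 2 W_5-linkage classes:

[[1, 2, 3, 4, 5], [6]]


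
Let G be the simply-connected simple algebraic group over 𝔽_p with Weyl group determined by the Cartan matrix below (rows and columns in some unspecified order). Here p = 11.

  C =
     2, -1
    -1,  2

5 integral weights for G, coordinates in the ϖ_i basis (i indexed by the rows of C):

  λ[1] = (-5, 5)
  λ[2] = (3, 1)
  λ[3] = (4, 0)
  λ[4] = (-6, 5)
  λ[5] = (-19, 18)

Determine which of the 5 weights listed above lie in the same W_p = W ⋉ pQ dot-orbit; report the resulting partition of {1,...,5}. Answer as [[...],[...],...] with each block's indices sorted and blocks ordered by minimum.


Dynkin diagram of C (from the 2 off-diagonal −1 entries): A_2.

Ā_11 reps of the 5 weights (A_2, coords as presented):

    [1] (4, 2)
    [2] (4, 2)
    [3] (5, 1)
    [4] (5, 1)
    [5] (3, 7)

The 5 indices split into 3 linkage classes (same alcove rep ⇔ same W_11-dot-orbit):

[[1, 2], [3, 4], [5]]


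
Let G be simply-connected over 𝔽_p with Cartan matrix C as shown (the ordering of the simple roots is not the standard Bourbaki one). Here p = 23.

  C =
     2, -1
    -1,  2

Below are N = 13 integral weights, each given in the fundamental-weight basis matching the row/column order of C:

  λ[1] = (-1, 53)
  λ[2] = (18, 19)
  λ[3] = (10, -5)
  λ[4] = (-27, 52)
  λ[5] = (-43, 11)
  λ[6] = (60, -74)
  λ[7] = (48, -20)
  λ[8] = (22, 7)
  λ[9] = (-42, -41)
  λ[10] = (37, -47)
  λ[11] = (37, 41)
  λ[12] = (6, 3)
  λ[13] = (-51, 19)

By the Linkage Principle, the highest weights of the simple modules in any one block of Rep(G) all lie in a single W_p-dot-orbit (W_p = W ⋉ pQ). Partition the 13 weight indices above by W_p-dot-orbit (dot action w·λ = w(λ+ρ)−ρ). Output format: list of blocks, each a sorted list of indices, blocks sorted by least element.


C ↔ A_2 under row/col permutation; |W(A_2)| = 6.

λ_j+ρ reflected into Ā_23 (⟨·,θ^∨⟩≤23); 2-tuples as given:

  [1] (15, 0)
  [2] (3, 4)
  [3] (7, 4)
  [4] (3, 4)
  [5] (7, 4)
  [6] (4, 8)
  [7] (3, 4)
  [8] (15, 0)
  [9] (5, 6)
  [10] (15, 0)
  [11] (4, 8)
  [12] (7, 4)
  [13] (3, 4)

Linkage partition of the 13 weights (5 classes, p=23):

[[1, 8, 10], [2, 4, 7, 13], [3, 5, 12], [6, 11], [9]]


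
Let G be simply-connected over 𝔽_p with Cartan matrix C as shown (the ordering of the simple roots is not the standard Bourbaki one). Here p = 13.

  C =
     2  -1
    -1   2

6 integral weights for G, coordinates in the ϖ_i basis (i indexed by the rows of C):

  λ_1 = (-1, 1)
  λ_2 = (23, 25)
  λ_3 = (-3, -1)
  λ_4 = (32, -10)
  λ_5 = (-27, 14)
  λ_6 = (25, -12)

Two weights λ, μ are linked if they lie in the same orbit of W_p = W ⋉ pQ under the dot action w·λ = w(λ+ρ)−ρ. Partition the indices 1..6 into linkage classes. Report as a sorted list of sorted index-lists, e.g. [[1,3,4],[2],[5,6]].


Root system A_2: the 2×2 matrix C matches after relabeling.

Alcove-folded reps (p=13, 6 weights, presented ϖ-order):

  λ_1+ρ ↦ (0, 2) · λ_2+ρ ↦ (0, 2) · λ_3+ρ ↦ (0, 2) · λ_4+ρ ↦ (7, 4) · λ_5+ρ ↦ (0, 2) · λ_6+ρ ↦ (0, 2)

Grouping the 6 weights by Ā_13-representative: 2 linkage classes.

[[1, 2, 3, 5, 6], [4]]


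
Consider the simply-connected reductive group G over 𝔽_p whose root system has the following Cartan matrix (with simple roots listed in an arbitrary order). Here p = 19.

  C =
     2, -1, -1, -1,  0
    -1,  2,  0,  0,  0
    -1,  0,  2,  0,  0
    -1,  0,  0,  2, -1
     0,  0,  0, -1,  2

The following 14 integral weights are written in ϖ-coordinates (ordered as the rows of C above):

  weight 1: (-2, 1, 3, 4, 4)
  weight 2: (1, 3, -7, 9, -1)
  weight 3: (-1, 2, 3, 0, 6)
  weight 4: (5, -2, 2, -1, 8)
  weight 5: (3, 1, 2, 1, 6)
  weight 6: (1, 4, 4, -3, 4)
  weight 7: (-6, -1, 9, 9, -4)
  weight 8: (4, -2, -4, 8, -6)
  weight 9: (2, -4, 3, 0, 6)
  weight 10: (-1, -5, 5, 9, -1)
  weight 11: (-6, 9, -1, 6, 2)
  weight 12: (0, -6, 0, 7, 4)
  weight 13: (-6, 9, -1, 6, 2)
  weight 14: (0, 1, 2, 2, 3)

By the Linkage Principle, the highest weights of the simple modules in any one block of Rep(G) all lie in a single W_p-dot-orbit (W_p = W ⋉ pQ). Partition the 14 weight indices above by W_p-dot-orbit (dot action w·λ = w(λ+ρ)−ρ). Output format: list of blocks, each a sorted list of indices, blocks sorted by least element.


Type D_5, rank 5, |W|=1920; reorder rows/cols to standard.

Folding the 14 weights λ_j+ρ into Ā_19 (reps in the given 5-coord order):

  λ_1 → (1, 1, 3, 4, 5);  λ_2 → (4, 0, 2, 3, 0);  λ_3 → (0, 3, 4, 1, 7);  λ_4 → (1, 1, 3, 4, 5);  λ_5 → (1, 2, 3, 3, 4);  λ_6 → (0, 5, 5, 2, 3);  λ_7 → (0, 5, 5, 2, 3);  λ_8 → (1, 1, 3, 4, 5);  λ_9 → (0, 3, 4, 1, 7);  λ_10 → (4, 0, 2, 3, 0);  λ_11 → (0, 5, 5, 2, 3);  λ_12 → (1, 1, 3, 4, 5);  λ_13 → (0, 5, 5, 2, 3);  λ_14 → (1, 2, 3, 3, 4)

The 14 indices split into 5 linkage classes (same alcove rep ⇔ same W_19-dot-orbit):

[[1, 4, 8, 12], [2, 10], [3, 9], [5, 14], [6, 7, 11, 13]]


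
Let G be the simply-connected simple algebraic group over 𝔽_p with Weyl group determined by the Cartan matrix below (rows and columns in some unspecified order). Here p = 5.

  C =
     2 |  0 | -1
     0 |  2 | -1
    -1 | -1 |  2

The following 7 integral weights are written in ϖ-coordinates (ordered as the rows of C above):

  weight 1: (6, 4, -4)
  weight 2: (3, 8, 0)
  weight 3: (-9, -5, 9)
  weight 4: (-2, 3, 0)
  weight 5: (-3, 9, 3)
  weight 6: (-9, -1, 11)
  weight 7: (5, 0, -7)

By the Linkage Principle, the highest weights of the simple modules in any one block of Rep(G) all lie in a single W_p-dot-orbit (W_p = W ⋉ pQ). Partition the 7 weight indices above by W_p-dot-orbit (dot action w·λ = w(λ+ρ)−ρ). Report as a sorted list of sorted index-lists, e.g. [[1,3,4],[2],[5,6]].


Cartan matrix: type A_3 (|W|=24); un-permuting the 3 rows.

Folding the 7 weights λ_j+ρ into Ā_5 (reps in the given 3-coord order):

  λ_1 → (0, 2, 1);  λ_2 → (1, 4, 0);  λ_3 → (0, 2, 1);  λ_4 → (1, 4, 0);  λ_5 → (0, 2, 1);  λ_6 → (0, 2, 1);  λ_7 → (1, 4, 0)

The 7 indices split into 2 linkage classes (same alcove rep ⇔ same W_5-dot-orbit):

[[1, 3, 5, 6], [2, 4, 7]]


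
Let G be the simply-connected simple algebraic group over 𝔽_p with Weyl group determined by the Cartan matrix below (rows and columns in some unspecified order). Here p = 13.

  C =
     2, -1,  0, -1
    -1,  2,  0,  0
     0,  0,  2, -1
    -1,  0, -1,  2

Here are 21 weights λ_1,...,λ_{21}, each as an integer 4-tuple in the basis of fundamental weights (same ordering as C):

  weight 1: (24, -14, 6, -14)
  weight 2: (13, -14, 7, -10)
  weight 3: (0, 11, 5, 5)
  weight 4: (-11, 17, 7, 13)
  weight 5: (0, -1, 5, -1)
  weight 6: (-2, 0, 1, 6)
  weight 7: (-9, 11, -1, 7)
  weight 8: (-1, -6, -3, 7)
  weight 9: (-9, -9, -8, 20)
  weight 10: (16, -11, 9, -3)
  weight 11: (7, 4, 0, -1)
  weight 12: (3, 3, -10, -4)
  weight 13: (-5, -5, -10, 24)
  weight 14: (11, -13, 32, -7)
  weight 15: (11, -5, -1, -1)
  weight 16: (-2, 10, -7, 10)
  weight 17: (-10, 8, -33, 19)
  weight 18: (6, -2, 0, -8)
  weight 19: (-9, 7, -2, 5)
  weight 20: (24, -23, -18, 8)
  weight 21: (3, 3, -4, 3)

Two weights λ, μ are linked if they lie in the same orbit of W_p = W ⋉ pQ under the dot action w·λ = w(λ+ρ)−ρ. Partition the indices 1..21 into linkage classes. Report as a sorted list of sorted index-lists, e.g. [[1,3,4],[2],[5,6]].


Dynkin diagram of C (from the 6 off-diagonal −1 entries): A_4.

W_13-reps of the 21 weights in Ā_13 (same 4-coord order as C):

  λ_1 → (1, 0, 6, 0) · λ_2 → (8, 4, 0, 0) · λ_3 → (1, 0, 6, 0) · λ_4 → (4, 4, 3, 1) · λ_5 → (1, 0, 6, 0) · λ_6 → (1, 0, 2, 6) · λ_7 → (8, 4, 0, 0) · λ_8 → (5, 0, 2, 1) · λ_9 → (5, 0, 2, 1) · λ_10 → (1, 2, 2, 2) · λ_11 → (8, 4, 0, 0) · λ_12 → (4, 4, 3, 1) · λ_13 → (4, 4, 3, 1) · λ_14 → (1, 0, 6, 0) · λ_15 → (8, 4, 0, 0) · λ_16 → (1, 2, 2, 2) · λ_17 → (1, 0, 2, 6) · λ_18 → (1, 0, 6, 0) · λ_19 → (5, 0, 2, 1) · λ_20 → (4, 4, 3, 1) · λ_21 → (4, 4, 3, 1)

These 21 weights hit 6 W_13-dot-orbits; sizes (5, 4, 5, 2, 3, 2):

[[1, 3, 5, 14, 18], [2, 7, 11, 15], [4, 12, 13, 20, 21], [6, 17], [8, 9, 19], [10, 16]]


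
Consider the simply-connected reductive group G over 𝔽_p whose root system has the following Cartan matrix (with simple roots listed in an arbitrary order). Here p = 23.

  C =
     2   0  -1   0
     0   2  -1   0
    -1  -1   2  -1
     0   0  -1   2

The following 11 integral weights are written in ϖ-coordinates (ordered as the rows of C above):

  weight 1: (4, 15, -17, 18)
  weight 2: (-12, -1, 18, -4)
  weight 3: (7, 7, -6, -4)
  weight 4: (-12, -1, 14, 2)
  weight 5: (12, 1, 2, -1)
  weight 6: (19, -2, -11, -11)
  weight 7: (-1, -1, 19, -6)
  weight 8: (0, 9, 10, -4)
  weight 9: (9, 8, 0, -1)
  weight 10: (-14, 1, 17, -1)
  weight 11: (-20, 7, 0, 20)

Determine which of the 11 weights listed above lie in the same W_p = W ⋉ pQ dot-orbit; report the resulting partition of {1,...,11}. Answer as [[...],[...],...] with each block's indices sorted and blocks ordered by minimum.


Cartan matrix: type D_4 (|W|=192); un-permuting the 4 rows.

λ_j+ρ reflected into Ā_23 (⟨·,θ^∨⟩≤23); 4-tuples as given:

  1: (11, 0, 4, 3) · 2: (11, 0, 4, 3) · 3: (0, 0, 3, 5) · 4: (11, 0, 4, 3) · 5: (13, 2, 3, 0) · 6: (10, 9, 1, 0) · 7: (0, 0, 3, 5) · 8: (1, 10, 1, 3) · 9: (10, 9, 1, 0) · 10: (13, 2, 3, 0) · 11: (1, 10, 1, 3)

Partition of {1..11} into 5 W_23-dot-orbits:

[[1, 2, 4], [3, 7], [5, 10], [6, 9], [8, 11]]


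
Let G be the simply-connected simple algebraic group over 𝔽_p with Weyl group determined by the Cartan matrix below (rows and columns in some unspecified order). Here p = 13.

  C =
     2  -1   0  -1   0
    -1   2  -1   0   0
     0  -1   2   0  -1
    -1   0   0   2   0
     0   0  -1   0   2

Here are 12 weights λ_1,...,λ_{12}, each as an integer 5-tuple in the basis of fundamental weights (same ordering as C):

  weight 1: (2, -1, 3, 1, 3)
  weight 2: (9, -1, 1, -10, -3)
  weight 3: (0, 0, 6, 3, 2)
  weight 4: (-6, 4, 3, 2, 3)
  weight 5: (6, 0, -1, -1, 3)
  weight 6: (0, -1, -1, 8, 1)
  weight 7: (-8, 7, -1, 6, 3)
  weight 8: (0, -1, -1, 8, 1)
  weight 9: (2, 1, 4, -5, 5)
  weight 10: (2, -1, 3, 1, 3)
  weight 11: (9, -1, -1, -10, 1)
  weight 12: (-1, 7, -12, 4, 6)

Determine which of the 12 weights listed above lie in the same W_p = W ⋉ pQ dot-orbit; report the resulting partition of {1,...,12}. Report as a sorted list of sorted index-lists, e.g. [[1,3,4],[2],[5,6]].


Dynkin diagram of C (from the 8 off-diagonal −1 entries): A_5.

Each λ_j+ρ reduced to Ā_13; 5-tuples below use C's row order:

    1: (3, 0, 4, 2, 4)
    2: (1, 0, 0, 9, 2)
    3: (1, 1, 7, 1, 0)
    4: (3, 0, 4, 2, 4)
    5: (7, 1, 0, 0, 4)
    6: (1, 0, 0, 9, 2)
    7: (7, 1, 0, 0, 4)
    8: (1, 0, 0, 9, 2)
    9: (1, 1, 5, 0, 3)
    10: (3, 0, 4, 2, 4)
    11: (1, 0, 0, 9, 2)
    12: (3, 0, 4, 2, 4)

The 12 indices split into 5 linkage classes (same alcove rep ⇔ same W_13-dot-orbit):

[[1, 4, 10, 12], [2, 6, 8, 11], [3], [5, 7], [9]]


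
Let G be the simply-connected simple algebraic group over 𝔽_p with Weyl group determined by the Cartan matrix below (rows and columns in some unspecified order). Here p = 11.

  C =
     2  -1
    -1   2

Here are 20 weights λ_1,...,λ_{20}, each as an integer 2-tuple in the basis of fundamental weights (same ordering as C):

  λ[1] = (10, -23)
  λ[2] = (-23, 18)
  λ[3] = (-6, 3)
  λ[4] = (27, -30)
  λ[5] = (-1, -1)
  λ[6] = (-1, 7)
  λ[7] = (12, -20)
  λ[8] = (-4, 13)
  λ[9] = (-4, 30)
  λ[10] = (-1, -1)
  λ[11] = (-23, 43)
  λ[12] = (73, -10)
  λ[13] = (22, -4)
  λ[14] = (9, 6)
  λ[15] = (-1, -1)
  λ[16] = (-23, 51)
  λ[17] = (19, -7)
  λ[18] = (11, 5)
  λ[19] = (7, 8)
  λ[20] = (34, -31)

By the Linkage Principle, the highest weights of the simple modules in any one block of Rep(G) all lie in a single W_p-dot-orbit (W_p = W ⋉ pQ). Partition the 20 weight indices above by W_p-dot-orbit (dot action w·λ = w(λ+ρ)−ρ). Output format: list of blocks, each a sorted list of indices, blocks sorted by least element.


C ↔ A_2 under row/col permutation; |W(A_2)| = 6.

Each λ_j+ρ reduced to Ā_11; 2-tuples below use C's row order:

    λ_1 → (0, 0)
    λ_2 → (0, 8)
    λ_3 → (4, 1)
    λ_4 → (4, 1)
    λ_5 → (0, 0)
    λ_6 → (0, 8)
    λ_7 → (2, 3)
    λ_8 → (0, 8)
    λ_9 → (2, 3)
    λ_10 → (0, 0)
    λ_11 → (0, 0)
    λ_12 → (1, 8)
    λ_13 → (1, 8)
    λ_14 → (4, 1)
    λ_15 → (0, 0)
    λ_16 → (0, 8)
    λ_17 → (2, 3)
    λ_18 → (4, 1)
    λ_19 → (2, 3)
    λ_20 → (2, 3)

The 20 indices split into 5 linkage classes (same alcove rep ⇔ same W_11-dot-orbit):

[[1, 5, 10, 11, 15], [2, 6, 8, 16], [3, 4, 14, 18], [7, 9, 17, 19, 20], [12, 13]]


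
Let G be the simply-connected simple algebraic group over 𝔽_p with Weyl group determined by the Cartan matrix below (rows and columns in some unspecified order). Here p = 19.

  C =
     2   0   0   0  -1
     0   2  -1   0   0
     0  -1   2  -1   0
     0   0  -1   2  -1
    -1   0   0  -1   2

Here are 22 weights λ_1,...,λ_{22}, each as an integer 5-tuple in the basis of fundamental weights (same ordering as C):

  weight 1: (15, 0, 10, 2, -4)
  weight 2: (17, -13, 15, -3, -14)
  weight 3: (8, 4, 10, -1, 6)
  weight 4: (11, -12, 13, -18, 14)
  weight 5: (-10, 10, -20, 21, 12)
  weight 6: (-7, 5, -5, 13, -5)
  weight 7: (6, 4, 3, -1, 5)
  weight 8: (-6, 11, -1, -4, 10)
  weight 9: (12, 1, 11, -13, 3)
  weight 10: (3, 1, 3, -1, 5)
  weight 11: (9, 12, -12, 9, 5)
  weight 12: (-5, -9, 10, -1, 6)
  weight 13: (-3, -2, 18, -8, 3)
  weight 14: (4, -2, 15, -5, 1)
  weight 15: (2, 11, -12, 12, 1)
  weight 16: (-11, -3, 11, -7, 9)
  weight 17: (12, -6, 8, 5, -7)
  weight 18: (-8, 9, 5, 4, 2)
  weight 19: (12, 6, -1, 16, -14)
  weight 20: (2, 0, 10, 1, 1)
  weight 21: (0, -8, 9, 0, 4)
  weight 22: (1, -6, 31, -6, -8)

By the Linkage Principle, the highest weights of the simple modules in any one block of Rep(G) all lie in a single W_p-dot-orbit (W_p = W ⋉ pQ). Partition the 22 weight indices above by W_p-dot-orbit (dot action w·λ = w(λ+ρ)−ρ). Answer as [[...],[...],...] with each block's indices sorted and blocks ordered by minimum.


Type A_5, rank 5, |W|=720; reorder rows/cols to standard.

Each λ_j+ρ reduced to Ā_19; 5-tuples below use C's row order:

  1: (4, 8, 3, 0, 3);  2: (3, 1, 11, 2, 2);  3: (4, 8, 3, 0, 3);  4: (2, 5, 6, 1, 2);  5: (4, 8, 3, 0, 3);  6: (4, 2, 4, 0, 6);  7: (4, 2, 4, 0, 6);  8: (4, 8, 3, 0, 3);  9: (5, 2, 0, 4, 8);  10: (4, 2, 4, 0, 6);  11: (1, 7, 3, 1, 5);  12: (4, 8, 3, 0, 3);  13: (3, 1, 11, 2, 2);  14: (3, 1, 11, 2, 2);  15: (3, 1, 11, 2, 2);  16: (4, 2, 4, 0, 6);  17: (4, 2, 4, 0, 6);  18: (2, 5, 6, 1, 2);  19: (5, 2, 0, 4, 8);  20: (3, 1, 11, 2, 2);  21: (1, 7, 3, 1, 5);  22: (2, 5, 6, 1, 2)

Partition of {1..22} into 6 W_19-dot-orbits:

[[1, 3, 5, 8, 12], [2, 13, 14, 15, 20], [4, 18, 22], [6, 7, 10, 16, 17], [9, 19], [11, 21]]


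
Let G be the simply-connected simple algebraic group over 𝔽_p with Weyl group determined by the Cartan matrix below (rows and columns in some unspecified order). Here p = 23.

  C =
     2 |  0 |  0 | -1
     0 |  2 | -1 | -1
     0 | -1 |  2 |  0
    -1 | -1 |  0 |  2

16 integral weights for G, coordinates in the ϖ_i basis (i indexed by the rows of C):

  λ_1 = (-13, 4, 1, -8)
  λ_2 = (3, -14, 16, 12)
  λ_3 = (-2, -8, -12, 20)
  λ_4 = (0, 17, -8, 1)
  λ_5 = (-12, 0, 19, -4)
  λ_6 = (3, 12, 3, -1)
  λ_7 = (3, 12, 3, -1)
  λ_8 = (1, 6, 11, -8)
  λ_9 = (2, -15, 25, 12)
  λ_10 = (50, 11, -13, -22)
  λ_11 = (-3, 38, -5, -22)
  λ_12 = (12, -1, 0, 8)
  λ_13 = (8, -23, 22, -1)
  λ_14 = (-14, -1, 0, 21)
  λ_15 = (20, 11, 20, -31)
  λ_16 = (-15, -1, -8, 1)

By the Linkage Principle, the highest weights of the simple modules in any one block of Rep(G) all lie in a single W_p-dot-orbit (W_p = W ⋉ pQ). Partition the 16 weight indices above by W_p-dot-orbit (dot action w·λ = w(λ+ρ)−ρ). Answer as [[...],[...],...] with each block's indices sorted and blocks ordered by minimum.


Root system A_4: the 4×4 matrix C matches after relabeling.

Folding the 16 weights λ_j+ρ into Ā_23 (reps in the given 4-coord order):

  1: (5, 0, 12, 2) · 2: (4, 13, 4, 0) · 3: (1, 11, 7, 2) · 4: (1, 11, 7, 2) · 5: (1, 11, 7, 2) · 6: (4, 13, 4, 0) · 7: (4, 13, 4, 0) · 8: (5, 0, 12, 2) · 9: (1, 11, 7, 2) · 10: (5, 0, 12, 2) · 11: (5, 0, 12, 2) · 12: (13, 0, 1, 9) · 13: (13, 0, 1, 9) · 14: (13, 0, 1, 9) · 15: (1, 11, 7, 2) · 16: (5, 0, 12, 2)

4 distinct reps among the 16 weights ⇒ 4 W_23-linkage classes:

[[1, 8, 10, 11, 16], [2, 6, 7], [3, 4, 5, 9, 15], [12, 13, 14]]


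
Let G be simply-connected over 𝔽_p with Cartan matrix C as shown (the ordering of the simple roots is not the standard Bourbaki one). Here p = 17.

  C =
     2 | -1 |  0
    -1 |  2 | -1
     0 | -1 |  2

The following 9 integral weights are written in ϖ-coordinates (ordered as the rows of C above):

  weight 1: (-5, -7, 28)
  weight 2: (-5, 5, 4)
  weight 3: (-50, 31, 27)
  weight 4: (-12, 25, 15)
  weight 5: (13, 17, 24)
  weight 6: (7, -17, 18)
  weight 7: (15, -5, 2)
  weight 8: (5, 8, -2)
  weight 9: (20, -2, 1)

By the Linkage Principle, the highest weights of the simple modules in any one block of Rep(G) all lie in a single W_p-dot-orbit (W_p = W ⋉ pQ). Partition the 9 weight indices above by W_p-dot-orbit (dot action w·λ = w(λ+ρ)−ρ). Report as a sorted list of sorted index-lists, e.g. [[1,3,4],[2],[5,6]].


C ↔ A_3 under row/col permutation; |W(A_3)| = 24.

Each λ_j+ρ reduced to Ā_17; 3-tuples below use C's row order:

    λ_1 → (4, 2, 5)
    λ_2 → (4, 2, 5)
    λ_3 → (0, 2, 9)
    λ_4 → (6, 8, 1)
    λ_5 → (6, 8, 1)
    λ_6 → (6, 8, 1)
    λ_7 → (12, 3, 1)
    λ_8 → (6, 8, 1)
    λ_9 → (12, 3, 1)

Partition of {1..9} into 4 W_17-dot-orbits:

[[1, 2], [3], [4, 5, 6, 8], [7, 9]]


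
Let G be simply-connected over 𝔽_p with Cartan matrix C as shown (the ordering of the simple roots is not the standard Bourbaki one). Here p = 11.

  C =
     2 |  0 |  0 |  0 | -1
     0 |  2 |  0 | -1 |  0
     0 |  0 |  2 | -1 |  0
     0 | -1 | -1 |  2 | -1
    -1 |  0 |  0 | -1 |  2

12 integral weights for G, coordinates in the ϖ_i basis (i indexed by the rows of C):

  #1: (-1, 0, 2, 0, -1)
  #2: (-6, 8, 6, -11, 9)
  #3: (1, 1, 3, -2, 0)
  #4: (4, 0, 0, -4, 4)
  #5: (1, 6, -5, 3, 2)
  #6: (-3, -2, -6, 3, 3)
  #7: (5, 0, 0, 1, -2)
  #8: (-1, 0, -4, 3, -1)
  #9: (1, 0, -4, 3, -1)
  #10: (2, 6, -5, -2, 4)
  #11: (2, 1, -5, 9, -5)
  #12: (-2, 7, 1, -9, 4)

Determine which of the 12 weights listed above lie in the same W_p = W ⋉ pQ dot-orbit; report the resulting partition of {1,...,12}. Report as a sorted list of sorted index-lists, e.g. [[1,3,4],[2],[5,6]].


C ↔ D_5 under row/col permutation; |W(D_5)| = 1920.

W_11-reps of the 12 weights in Ā_11 (same 5-coord order as C):

  1: (0, 1, 3, 1, 0)
  2: (0, 1, 3, 1, 0)
  3: (2, 1, 3, 1, 0)
  4: (5, 1, 1, 1, 1)
  5: (0, 2, 1, 1, 3)
  6: (2, 1, 3, 1, 0)
  7: (5, 1, 1, 1, 1)
  8: (0, 1, 3, 1, 0)
  9: (2, 1, 3, 1, 0)
  10: (0, 2, 1, 1, 3)
  11: (2, 1, 3, 1, 0)
  12: (2, 1, 3, 1, 0)

The 12 indices split into 4 linkage classes (same alcove rep ⇔ same W_11-dot-orbit):

[[1, 2, 8], [3, 6, 9, 11, 12], [4, 7], [5, 10]]


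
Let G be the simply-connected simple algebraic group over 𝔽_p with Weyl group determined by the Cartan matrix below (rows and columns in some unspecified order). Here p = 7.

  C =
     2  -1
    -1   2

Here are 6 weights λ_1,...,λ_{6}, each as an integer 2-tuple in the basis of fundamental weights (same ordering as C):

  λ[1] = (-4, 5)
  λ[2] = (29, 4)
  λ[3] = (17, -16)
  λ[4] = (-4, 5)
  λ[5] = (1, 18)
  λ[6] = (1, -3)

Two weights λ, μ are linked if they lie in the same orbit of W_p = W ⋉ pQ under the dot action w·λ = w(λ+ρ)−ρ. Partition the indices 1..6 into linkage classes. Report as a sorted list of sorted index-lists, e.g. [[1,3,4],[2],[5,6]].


C ↔ A_2 under row/col permutation; |W(A_2)| = 6.

λ_j+ρ reflected into Ā_7 (⟨·,θ^∨⟩≤7); 2-tuples as given:

  λ_1 → (3, 3) · λ_2 → (0, 2) · λ_3 → (3, 3) · λ_4 → (3, 3) · λ_5 → (0, 2) · λ_6 → (0, 2)

Grouping the 6 weights by Ā_7-representative: 2 linkage classes.

[[1, 3, 4], [2, 5, 6]]


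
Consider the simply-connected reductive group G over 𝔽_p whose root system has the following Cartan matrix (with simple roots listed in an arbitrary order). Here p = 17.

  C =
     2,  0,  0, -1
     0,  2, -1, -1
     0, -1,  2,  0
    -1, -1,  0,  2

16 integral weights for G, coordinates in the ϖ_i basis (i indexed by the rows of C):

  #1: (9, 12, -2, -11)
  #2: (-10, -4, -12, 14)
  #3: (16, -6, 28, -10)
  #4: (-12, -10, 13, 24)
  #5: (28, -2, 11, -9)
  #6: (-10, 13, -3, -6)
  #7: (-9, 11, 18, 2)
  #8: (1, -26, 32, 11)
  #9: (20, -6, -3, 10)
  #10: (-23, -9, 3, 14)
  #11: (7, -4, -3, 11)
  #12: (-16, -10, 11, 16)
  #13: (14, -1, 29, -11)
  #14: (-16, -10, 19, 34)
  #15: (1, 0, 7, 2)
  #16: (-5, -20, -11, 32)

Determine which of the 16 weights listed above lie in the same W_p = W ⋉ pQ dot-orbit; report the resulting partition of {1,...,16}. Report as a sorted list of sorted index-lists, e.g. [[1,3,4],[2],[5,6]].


Root system A_4: the 4×4 matrix C matches after relabeling.

Folding the 16 weights λ_j+ρ into Ā_17 (reps in the given 4-coord order):

  λ_1+ρ ↦ (0, 2, 1, 10) · λ_2+ρ ↦ (1, 3, 3, 8) · λ_3+ρ ↦ (5, 2, 0, 7) · λ_4+ρ ↦ (2, 1, 8, 3) · λ_5+ρ ↦ (2, 1, 8, 3) · λ_6+ρ ↦ (5, 2, 0, 7) · λ_7+ρ ↦ (5, 2, 0, 7) · λ_8+ρ ↦ (2, 1, 8, 3) · λ_9+ρ ↦ (2, 4, 2, 4) · λ_10+ρ ↦ (2, 4, 2, 4) · λ_11+ρ ↦ (5, 2, 0, 7) · λ_12+ρ ↦ (5, 2, 0, 7) · λ_13+ρ ↦ (0, 2, 1, 10) · λ_14+ρ ↦ (1, 3, 3, 8) · λ_15+ρ ↦ (2, 1, 8, 3) · λ_16+ρ ↦ (0, 2, 1, 10)

Partition of {1..16} into 5 W_17-dot-orbits:

[[1, 13, 16], [2, 14], [3, 6, 7, 11, 12], [4, 5, 8, 15], [9, 10]]


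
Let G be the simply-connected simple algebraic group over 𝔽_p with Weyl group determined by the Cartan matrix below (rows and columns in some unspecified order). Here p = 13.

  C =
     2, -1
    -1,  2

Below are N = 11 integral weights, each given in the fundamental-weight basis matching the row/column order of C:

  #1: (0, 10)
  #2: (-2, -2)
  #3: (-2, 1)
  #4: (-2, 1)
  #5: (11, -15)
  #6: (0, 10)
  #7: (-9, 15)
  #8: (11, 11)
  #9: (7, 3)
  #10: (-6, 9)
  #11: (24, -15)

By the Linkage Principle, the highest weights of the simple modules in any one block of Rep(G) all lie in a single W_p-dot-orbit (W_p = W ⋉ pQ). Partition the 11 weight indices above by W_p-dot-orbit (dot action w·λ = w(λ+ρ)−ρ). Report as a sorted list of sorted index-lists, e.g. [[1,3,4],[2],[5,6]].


Type A_2, rank 2, |W|=6; reorder rows/cols to standard.

Ā_13 reps of the 11 weights (A_2, coords as presented):

  λ_1 → (1, 11)
  λ_2 → (1, 1)
  λ_3 → (1, 1)
  λ_4 → (1, 1)
  λ_5 → (1, 11)
  λ_6 → (1, 11)
  λ_7 → (5, 5)
  λ_8 → (1, 1)
  λ_9 → (8, 4)
  λ_10 → (5, 5)
  λ_11 → (1, 1)

Linkage partition of the 11 weights (4 classes, p=13):

[[1, 5, 6], [2, 3, 4, 8, 11], [7, 10], [9]]


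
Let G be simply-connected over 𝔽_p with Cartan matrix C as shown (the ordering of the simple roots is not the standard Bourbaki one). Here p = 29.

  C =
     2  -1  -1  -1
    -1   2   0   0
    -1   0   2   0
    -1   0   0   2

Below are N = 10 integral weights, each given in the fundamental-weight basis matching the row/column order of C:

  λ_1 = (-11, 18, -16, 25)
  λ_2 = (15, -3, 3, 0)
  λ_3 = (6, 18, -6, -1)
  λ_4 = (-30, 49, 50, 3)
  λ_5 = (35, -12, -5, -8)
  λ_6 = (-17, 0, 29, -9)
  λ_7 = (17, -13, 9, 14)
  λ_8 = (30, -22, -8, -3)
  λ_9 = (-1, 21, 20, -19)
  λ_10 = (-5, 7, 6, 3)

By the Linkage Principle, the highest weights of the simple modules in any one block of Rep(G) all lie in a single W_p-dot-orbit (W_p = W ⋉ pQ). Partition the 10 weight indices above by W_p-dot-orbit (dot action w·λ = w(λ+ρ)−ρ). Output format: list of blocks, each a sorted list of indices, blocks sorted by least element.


Type D_4, rank 4, |W|=192; reorder rows/cols to standard.

Ā_29 reps of the 10 weights (D_4, coords as presented):

  [1] (3, 6, 10, 1);  [2] (8, 2, 4, 1);  [3] (2, 19, 5, 0);  [4] (4, 4, 3, 0);  [5] (4, 4, 3, 0);  [6] (5, 8, 9, 1);  [7] (8, 2, 4, 1);  [8] (2, 19, 5, 0);  [9] (4, 4, 3, 0);  [10] (4, 4, 3, 0)

Partition of {1..10} into 5 W_29-dot-orbits:

[[1], [2, 7], [3, 8], [4, 5, 9, 10], [6]]


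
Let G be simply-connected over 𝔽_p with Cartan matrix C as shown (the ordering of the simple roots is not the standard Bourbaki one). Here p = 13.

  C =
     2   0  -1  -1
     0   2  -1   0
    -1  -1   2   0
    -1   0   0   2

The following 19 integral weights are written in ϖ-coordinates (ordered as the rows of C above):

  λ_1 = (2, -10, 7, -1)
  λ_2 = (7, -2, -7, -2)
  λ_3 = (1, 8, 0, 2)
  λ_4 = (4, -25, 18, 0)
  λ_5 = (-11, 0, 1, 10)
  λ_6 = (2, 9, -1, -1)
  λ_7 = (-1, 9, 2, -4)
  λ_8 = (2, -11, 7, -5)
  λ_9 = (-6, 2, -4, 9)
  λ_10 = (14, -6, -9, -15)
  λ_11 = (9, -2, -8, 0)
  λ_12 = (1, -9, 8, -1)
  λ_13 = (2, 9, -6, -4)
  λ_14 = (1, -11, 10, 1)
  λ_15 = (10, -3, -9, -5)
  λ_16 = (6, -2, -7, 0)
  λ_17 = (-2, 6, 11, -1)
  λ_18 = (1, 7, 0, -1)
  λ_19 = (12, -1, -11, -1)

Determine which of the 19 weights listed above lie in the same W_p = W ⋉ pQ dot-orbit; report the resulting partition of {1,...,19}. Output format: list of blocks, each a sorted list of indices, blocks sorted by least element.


A_4 Cartan matrix, 4 simple roots permuted; ρ=(1,1,1,1).

Folding the 19 weights λ_j+ρ into Ā_13 (reps in the given 4-coord order):

    [1] (2, 8, 1, 0)
    [2] (0, 6, 1, 1)
    [3] (2, 7, 1, 1)
    [4] (5, 1, 6, 0)
    [5] (2, 7, 1, 1)
    [6] (3, 10, 0, 0)
    [7] (3, 10, 0, 0)
    [8] (2, 7, 1, 1)
    [9] (3, 5, 0, 2)
    [10] (5, 1, 6, 0)
    [11] (2, 7, 1, 1)
    [12] (2, 8, 1, 0)
    [13] (3, 5, 0, 2)
    [14] (2, 8, 1, 0)
    [15] (2, 7, 1, 1)
    [16] (0, 6, 1, 1)
    [17] (5, 1, 6, 0)
    [18] (2, 8, 1, 0)
    [19] (3, 10, 0, 0)

6 distinct reps among the 19 weights ⇒ 6 W_13-linkage classes:

[[1, 12, 14, 18], [2, 16], [3, 5, 8, 11, 15], [4, 10, 17], [6, 7, 19], [9, 13]]
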